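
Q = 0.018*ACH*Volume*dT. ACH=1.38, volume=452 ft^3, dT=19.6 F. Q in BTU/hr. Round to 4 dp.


Q = 0.018 * 1.38 * 452 * 19.6 = 220.0625 BTU/hr

220.0625 BTU/hr


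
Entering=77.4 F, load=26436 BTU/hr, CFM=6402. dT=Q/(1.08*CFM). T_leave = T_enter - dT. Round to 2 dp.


dT = 26436/(1.08*6402) = 3.8235
T_leave = 77.4 - 3.8235 = 73.58 F

73.58 F


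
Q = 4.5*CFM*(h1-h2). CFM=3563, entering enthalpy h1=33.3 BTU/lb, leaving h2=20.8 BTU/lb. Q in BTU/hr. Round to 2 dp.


Q = 4.5 * 3563 * (33.3 - 20.8) = 200418.75 BTU/hr

200418.75 BTU/hr


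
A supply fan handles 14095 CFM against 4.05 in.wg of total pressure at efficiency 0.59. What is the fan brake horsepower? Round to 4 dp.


BHP = 14095 * 4.05 / (6356 * 0.59) = 15.2224 hp

15.2224 hp


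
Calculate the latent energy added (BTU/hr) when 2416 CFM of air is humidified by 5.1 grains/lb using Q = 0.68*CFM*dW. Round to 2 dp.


Q = 0.68 * 2416 * 5.1 = 8378.69 BTU/hr

8378.69 BTU/hr


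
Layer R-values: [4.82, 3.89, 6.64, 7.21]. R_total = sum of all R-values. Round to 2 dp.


R_total = 4.82 + 3.89 + 6.64 + 7.21 = 22.56

22.56


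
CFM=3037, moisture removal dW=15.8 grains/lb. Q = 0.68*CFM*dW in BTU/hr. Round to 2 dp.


Q = 0.68 * 3037 * 15.8 = 32629.53 BTU/hr

32629.53 BTU/hr


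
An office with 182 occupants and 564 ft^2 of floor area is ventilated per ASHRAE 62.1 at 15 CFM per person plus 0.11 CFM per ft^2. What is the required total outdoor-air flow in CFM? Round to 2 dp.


Total = 182*15 + 564*0.11 = 2792.04 CFM

2792.04 CFM


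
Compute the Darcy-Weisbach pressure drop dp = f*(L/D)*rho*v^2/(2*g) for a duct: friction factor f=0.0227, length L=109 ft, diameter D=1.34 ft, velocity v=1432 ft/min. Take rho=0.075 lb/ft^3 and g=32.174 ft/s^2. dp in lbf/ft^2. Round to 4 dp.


v_fps = 1432/60 = 23.8667 ft/s
dp = 0.0227*(109/1.34)*0.075*23.8667^2/(2*32.174) = 1.2259 lbf/ft^2

1.2259 lbf/ft^2


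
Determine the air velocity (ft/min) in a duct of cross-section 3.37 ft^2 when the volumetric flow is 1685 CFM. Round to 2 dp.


V = 1685 / 3.37 = 500.00 ft/min

500.00 ft/min


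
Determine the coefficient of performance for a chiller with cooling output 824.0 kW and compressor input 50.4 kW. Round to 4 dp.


COP = 824.0 / 50.4 = 16.3492

16.3492


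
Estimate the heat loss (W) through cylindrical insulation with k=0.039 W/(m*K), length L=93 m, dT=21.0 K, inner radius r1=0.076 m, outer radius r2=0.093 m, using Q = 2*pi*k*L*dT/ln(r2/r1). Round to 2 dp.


Q = 2*pi*0.039*93*21.0/ln(0.093/0.076) = 2370.74 W

2370.74 W


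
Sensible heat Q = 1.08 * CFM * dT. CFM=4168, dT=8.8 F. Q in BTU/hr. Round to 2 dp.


Q = 1.08 * 4168 * 8.8 = 39612.67 BTU/hr

39612.67 BTU/hr


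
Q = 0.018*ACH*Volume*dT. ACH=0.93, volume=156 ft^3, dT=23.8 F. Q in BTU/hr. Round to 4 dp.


Q = 0.018 * 0.93 * 156 * 23.8 = 62.1523 BTU/hr

62.1523 BTU/hr


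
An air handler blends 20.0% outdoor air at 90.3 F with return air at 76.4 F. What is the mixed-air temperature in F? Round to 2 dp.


T_mix = 76.4 + (20.0/100)*(90.3-76.4) = 79.18 F

79.18 F


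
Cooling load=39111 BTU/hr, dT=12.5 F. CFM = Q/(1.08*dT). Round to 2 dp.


CFM = 39111 / (1.08 * 12.5) = 2897.11

2897.11 CFM


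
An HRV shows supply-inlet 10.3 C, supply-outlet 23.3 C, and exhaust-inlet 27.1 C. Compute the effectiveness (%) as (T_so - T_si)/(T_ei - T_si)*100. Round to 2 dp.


eff = (23.3-10.3)/(27.1-10.3)*100 = 77.38 %

77.38 %


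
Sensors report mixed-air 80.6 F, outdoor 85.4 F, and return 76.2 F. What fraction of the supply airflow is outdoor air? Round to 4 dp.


frac = (80.6 - 76.2) / (85.4 - 76.2) = 0.4783

0.4783


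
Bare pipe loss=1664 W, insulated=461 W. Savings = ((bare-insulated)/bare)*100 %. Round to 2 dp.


Savings = ((1664-461)/1664)*100 = 72.30 %

72.30 %


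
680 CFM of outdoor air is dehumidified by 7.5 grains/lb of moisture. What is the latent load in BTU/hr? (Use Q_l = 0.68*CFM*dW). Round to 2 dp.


Q = 0.68 * 680 * 7.5 = 3468.00 BTU/hr

3468.00 BTU/hr


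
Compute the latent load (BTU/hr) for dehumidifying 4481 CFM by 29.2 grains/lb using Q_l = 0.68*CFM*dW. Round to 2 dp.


Q = 0.68 * 4481 * 29.2 = 88974.74 BTU/hr

88974.74 BTU/hr


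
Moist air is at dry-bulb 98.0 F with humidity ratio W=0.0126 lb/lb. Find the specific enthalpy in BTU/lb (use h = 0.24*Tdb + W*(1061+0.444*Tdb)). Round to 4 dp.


h = 0.24*98.0 + 0.0126*(1061+0.444*98.0) = 37.4369 BTU/lb

37.4369 BTU/lb


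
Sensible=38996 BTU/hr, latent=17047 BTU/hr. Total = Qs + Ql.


Qt = 38996 + 17047 = 56043 BTU/hr

56043 BTU/hr


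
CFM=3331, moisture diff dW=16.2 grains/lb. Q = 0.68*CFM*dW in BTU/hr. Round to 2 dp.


Q = 0.68 * 3331 * 16.2 = 36694.30 BTU/hr

36694.30 BTU/hr


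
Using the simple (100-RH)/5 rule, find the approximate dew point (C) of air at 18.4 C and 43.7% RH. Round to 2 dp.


Td = 18.4 - (100-43.7)/5 = 7.14 C

7.14 C


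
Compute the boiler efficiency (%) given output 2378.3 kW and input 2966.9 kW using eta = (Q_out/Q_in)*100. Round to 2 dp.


eta = (2378.3/2966.9)*100 = 80.16 %

80.16 %


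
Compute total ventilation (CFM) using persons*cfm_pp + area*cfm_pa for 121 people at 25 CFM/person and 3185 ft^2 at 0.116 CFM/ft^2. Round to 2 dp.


Total = 121*25 + 3185*0.116 = 3394.46 CFM

3394.46 CFM


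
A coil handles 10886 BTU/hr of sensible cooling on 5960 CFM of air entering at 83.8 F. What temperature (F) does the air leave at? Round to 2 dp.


dT = 10886/(1.08*5960) = 1.6912
T_leave = 83.8 - 1.6912 = 82.11 F

82.11 F


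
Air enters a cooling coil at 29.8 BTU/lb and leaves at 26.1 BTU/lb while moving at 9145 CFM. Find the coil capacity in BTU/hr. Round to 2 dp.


Q = 4.5 * 9145 * (29.8 - 26.1) = 152264.25 BTU/hr

152264.25 BTU/hr


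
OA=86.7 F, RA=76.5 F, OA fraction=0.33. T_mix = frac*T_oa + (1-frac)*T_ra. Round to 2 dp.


T_mix = 0.33*86.7 + 0.67*76.5 = 79.87 F

79.87 F


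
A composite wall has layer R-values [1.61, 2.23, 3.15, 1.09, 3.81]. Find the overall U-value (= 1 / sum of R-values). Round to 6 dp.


R_total = 1.61 + 2.23 + 3.15 + 1.09 + 3.81 = 11.89
U = 1/11.89 = 0.084104

0.084104


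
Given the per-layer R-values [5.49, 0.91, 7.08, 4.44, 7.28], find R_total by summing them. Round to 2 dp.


R_total = 5.49 + 0.91 + 7.08 + 4.44 + 7.28 = 25.20

25.20


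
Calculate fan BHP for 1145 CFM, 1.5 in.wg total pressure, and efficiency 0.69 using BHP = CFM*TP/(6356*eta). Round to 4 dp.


BHP = 1145 * 1.5 / (6356 * 0.69) = 0.3916 hp

0.3916 hp


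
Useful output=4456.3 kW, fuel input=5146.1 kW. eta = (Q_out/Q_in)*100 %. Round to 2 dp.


eta = (4456.3/5146.1)*100 = 86.60 %

86.60 %


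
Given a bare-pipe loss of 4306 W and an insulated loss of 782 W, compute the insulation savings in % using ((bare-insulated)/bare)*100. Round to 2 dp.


Savings = ((4306-782)/4306)*100 = 81.84 %

81.84 %


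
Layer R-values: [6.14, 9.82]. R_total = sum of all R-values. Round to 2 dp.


R_total = 6.14 + 9.82 = 15.96

15.96


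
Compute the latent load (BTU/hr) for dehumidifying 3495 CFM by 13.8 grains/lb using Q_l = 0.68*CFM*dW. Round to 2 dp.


Q = 0.68 * 3495 * 13.8 = 32797.08 BTU/hr

32797.08 BTU/hr


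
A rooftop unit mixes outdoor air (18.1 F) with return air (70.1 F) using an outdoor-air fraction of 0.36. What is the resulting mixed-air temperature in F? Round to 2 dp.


T_mix = 0.36*18.1 + 0.64*70.1 = 51.38 F

51.38 F


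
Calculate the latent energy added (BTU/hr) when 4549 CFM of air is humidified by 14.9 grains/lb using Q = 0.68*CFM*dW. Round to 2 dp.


Q = 0.68 * 4549 * 14.9 = 46090.47 BTU/hr

46090.47 BTU/hr


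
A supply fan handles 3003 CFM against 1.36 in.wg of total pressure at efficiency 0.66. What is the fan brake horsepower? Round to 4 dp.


BHP = 3003 * 1.36 / (6356 * 0.66) = 0.9736 hp

0.9736 hp


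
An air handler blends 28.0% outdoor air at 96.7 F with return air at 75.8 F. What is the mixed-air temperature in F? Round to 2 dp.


T_mix = 75.8 + (28.0/100)*(96.7-75.8) = 81.65 F

81.65 F


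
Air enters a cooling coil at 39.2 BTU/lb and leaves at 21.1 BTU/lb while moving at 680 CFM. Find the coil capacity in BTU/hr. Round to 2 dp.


Q = 4.5 * 680 * (39.2 - 21.1) = 55386.00 BTU/hr

55386.00 BTU/hr


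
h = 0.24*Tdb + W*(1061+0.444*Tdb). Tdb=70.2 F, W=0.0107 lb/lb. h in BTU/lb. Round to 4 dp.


h = 0.24*70.2 + 0.0107*(1061+0.444*70.2) = 28.5342 BTU/lb

28.5342 BTU/lb


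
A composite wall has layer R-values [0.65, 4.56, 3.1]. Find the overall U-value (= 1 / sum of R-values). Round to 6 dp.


R_total = 0.65 + 4.56 + 3.1 = 8.31
U = 1/8.31 = 0.120337

0.120337


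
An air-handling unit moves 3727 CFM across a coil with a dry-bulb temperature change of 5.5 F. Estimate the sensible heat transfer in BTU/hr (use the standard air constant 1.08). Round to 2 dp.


Q = 1.08 * 3727 * 5.5 = 22138.38 BTU/hr

22138.38 BTU/hr


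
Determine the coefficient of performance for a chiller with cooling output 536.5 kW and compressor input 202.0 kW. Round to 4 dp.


COP = 536.5 / 202.0 = 2.6559

2.6559


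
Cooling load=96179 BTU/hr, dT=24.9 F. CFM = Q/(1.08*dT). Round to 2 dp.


CFM = 96179 / (1.08 * 24.9) = 3576.49

3576.49 CFM


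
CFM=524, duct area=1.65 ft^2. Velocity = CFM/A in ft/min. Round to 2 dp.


V = 524 / 1.65 = 317.58 ft/min

317.58 ft/min


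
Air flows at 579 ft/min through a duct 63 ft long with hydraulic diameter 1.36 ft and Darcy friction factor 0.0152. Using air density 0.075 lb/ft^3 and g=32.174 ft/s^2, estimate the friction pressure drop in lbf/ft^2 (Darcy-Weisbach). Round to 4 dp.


v_fps = 579/60 = 9.65 ft/s
dp = 0.0152*(63/1.36)*0.075*9.65^2/(2*32.174) = 0.0764 lbf/ft^2

0.0764 lbf/ft^2


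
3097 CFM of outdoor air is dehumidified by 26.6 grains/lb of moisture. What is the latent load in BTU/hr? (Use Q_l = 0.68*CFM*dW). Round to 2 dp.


Q = 0.68 * 3097 * 26.6 = 56018.54 BTU/hr

56018.54 BTU/hr


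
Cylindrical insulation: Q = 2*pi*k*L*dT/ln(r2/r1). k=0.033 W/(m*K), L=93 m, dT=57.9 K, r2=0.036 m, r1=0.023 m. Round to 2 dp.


Q = 2*pi*0.033*93*57.9/ln(0.036/0.023) = 2492.03 W

2492.03 W


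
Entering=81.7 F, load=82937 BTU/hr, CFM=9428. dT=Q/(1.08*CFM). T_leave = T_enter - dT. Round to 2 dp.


dT = 82937/(1.08*9428) = 8.1453
T_leave = 81.7 - 8.1453 = 73.55 F

73.55 F


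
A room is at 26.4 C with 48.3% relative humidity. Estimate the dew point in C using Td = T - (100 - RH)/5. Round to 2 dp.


Td = 26.4 - (100-48.3)/5 = 16.06 C

16.06 C


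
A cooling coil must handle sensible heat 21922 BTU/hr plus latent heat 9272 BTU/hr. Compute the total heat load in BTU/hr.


Qt = 21922 + 9272 = 31194 BTU/hr

31194 BTU/hr


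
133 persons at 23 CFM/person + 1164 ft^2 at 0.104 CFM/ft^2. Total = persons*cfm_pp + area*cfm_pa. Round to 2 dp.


Total = 133*23 + 1164*0.104 = 3180.06 CFM

3180.06 CFM


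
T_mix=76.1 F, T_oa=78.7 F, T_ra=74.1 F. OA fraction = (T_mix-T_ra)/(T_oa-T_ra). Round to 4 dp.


frac = (76.1 - 74.1) / (78.7 - 74.1) = 0.4348

0.4348


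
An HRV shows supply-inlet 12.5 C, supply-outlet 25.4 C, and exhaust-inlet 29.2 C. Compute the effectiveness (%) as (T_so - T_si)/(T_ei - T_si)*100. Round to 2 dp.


eff = (25.4-12.5)/(29.2-12.5)*100 = 77.25 %

77.25 %


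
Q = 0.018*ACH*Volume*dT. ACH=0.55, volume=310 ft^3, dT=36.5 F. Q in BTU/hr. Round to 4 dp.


Q = 0.018 * 0.55 * 310 * 36.5 = 112.0185 BTU/hr

112.0185 BTU/hr


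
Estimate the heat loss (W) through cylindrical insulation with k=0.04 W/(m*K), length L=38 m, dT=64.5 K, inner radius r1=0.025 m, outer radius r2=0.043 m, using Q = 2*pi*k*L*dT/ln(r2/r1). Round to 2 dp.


Q = 2*pi*0.04*38*64.5/ln(0.043/0.025) = 1135.86 W

1135.86 W


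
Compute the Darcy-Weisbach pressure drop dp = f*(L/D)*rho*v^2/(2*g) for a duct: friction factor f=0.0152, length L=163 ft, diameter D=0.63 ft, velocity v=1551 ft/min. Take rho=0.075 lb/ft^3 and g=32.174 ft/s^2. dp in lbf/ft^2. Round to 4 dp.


v_fps = 1551/60 = 25.85 ft/s
dp = 0.0152*(163/0.63)*0.075*25.85^2/(2*32.174) = 3.0629 lbf/ft^2

3.0629 lbf/ft^2


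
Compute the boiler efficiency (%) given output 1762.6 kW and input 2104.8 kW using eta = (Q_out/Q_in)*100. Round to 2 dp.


eta = (1762.6/2104.8)*100 = 83.74 %

83.74 %


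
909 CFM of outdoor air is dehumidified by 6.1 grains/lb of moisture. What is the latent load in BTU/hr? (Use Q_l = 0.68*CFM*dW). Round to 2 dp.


Q = 0.68 * 909 * 6.1 = 3770.53 BTU/hr

3770.53 BTU/hr


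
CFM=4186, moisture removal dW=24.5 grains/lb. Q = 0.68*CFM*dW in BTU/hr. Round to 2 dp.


Q = 0.68 * 4186 * 24.5 = 69738.76 BTU/hr

69738.76 BTU/hr


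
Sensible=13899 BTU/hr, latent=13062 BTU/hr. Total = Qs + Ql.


Qt = 13899 + 13062 = 26961 BTU/hr

26961 BTU/hr


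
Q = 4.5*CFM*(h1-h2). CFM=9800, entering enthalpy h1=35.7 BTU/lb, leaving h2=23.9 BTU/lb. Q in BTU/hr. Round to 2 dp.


Q = 4.5 * 9800 * (35.7 - 23.9) = 520380.00 BTU/hr

520380.00 BTU/hr


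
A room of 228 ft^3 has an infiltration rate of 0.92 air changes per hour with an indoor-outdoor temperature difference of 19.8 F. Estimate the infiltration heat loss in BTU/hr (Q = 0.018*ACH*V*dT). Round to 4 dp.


Q = 0.018 * 0.92 * 228 * 19.8 = 74.7585 BTU/hr

74.7585 BTU/hr


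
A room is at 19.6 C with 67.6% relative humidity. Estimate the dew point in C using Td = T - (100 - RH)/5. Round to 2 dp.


Td = 19.6 - (100-67.6)/5 = 13.12 C

13.12 C


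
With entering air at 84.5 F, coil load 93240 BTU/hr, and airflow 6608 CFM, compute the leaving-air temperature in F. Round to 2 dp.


dT = 93240/(1.08*6608) = 13.0650
T_leave = 84.5 - 13.0650 = 71.44 F

71.44 F


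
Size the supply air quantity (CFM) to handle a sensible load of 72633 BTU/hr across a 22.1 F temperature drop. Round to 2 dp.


CFM = 72633 / (1.08 * 22.1) = 3043.11

3043.11 CFM


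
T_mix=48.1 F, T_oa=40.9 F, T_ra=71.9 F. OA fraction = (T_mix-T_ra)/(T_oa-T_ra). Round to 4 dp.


frac = (48.1 - 71.9) / (40.9 - 71.9) = 0.7677

0.7677


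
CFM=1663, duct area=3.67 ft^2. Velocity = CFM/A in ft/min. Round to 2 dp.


V = 1663 / 3.67 = 453.13 ft/min

453.13 ft/min


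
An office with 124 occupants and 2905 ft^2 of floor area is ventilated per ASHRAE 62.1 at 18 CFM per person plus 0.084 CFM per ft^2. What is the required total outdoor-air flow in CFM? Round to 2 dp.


Total = 124*18 + 2905*0.084 = 2476.02 CFM

2476.02 CFM


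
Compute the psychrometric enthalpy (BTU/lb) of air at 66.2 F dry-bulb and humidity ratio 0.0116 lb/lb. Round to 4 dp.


h = 0.24*66.2 + 0.0116*(1061+0.444*66.2) = 28.5366 BTU/lb

28.5366 BTU/lb


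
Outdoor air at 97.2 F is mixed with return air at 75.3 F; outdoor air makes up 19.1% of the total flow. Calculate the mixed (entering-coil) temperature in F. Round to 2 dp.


T_mix = 75.3 + (19.1/100)*(97.2-75.3) = 79.48 F

79.48 F


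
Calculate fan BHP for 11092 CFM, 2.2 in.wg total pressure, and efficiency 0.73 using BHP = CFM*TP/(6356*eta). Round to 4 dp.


BHP = 11092 * 2.2 / (6356 * 0.73) = 5.2593 hp

5.2593 hp


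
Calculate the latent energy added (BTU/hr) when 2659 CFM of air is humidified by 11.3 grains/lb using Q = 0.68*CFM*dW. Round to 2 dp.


Q = 0.68 * 2659 * 11.3 = 20431.76 BTU/hr

20431.76 BTU/hr


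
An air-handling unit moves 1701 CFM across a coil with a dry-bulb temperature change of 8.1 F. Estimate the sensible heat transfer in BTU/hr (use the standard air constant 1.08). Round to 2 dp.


Q = 1.08 * 1701 * 8.1 = 14880.35 BTU/hr

14880.35 BTU/hr


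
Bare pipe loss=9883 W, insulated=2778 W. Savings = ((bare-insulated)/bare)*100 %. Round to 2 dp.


Savings = ((9883-2778)/9883)*100 = 71.89 %

71.89 %


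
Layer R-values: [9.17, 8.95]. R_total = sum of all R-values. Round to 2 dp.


R_total = 9.17 + 8.95 = 18.12

18.12


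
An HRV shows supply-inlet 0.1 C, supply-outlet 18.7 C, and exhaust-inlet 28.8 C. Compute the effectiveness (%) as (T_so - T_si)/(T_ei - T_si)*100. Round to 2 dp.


eff = (18.7-0.1)/(28.8-0.1)*100 = 64.81 %

64.81 %


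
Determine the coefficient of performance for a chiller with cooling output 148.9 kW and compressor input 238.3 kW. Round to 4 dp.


COP = 148.9 / 238.3 = 0.6248

0.6248


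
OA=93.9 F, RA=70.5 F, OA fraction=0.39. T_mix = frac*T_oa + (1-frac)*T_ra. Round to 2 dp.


T_mix = 0.39*93.9 + 0.61*70.5 = 79.63 F

79.63 F


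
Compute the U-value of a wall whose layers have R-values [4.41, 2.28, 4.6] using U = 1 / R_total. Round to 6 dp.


R_total = 4.41 + 2.28 + 4.6 = 11.29
U = 1/11.29 = 0.088574

0.088574


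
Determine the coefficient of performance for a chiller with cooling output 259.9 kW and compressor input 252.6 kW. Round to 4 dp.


COP = 259.9 / 252.6 = 1.0289

1.0289


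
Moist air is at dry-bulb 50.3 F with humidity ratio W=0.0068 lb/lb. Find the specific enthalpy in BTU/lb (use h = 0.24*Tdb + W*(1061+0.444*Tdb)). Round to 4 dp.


h = 0.24*50.3 + 0.0068*(1061+0.444*50.3) = 19.4387 BTU/lb

19.4387 BTU/lb


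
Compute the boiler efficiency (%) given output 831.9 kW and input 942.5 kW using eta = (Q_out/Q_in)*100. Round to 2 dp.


eta = (831.9/942.5)*100 = 88.27 %

88.27 %


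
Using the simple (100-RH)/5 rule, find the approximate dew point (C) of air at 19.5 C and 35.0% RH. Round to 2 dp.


Td = 19.5 - (100-35.0)/5 = 6.50 C

6.50 C


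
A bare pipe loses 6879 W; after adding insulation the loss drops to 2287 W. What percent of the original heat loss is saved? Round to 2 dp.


Savings = ((6879-2287)/6879)*100 = 66.75 %

66.75 %


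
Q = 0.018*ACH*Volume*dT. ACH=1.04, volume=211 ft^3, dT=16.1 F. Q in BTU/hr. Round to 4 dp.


Q = 0.018 * 1.04 * 211 * 16.1 = 63.5937 BTU/hr

63.5937 BTU/hr


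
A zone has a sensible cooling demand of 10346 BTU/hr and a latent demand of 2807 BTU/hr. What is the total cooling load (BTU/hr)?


Qt = 10346 + 2807 = 13153 BTU/hr

13153 BTU/hr


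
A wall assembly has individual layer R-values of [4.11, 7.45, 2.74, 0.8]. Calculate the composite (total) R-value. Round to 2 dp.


R_total = 4.11 + 7.45 + 2.74 + 0.8 = 15.10

15.10


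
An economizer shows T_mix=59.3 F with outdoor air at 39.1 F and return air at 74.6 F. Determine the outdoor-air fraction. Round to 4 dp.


frac = (59.3 - 74.6) / (39.1 - 74.6) = 0.4310

0.4310


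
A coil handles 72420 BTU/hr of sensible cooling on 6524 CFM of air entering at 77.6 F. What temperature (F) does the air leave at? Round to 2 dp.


dT = 72420/(1.08*6524) = 10.2783
T_leave = 77.6 - 10.2783 = 67.32 F

67.32 F


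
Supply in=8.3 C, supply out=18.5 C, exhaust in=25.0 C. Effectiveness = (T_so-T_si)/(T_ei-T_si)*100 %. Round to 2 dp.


eff = (18.5-8.3)/(25.0-8.3)*100 = 61.08 %

61.08 %


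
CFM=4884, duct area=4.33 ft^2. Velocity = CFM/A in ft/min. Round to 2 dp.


V = 4884 / 4.33 = 1127.94 ft/min

1127.94 ft/min


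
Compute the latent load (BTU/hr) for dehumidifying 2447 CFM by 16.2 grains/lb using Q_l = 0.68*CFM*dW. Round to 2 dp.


Q = 0.68 * 2447 * 16.2 = 26956.15 BTU/hr

26956.15 BTU/hr


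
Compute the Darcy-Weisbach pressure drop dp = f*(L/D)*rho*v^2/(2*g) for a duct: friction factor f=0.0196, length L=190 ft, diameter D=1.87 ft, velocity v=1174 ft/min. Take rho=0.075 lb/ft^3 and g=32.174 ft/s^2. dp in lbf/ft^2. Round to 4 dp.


v_fps = 1174/60 = 19.5667 ft/s
dp = 0.0196*(190/1.87)*0.075*19.5667^2/(2*32.174) = 0.8886 lbf/ft^2

0.8886 lbf/ft^2


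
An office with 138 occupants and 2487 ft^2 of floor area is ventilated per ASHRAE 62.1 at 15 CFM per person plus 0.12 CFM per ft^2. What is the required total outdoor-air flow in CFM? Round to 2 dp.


Total = 138*15 + 2487*0.12 = 2368.44 CFM

2368.44 CFM


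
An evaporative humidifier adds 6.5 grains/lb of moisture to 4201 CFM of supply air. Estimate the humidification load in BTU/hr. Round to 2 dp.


Q = 0.68 * 4201 * 6.5 = 18568.42 BTU/hr

18568.42 BTU/hr


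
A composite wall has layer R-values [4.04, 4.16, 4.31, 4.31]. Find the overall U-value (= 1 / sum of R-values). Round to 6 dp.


R_total = 4.04 + 4.16 + 4.31 + 4.31 = 16.82
U = 1/16.82 = 0.059453

0.059453


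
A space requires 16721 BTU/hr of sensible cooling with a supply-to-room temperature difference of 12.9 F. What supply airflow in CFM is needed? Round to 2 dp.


CFM = 16721 / (1.08 * 12.9) = 1200.19

1200.19 CFM


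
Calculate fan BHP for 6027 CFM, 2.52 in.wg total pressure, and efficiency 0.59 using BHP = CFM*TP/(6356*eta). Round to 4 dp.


BHP = 6027 * 2.52 / (6356 * 0.59) = 4.0501 hp

4.0501 hp


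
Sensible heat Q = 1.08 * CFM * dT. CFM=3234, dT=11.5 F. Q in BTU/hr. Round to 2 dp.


Q = 1.08 * 3234 * 11.5 = 40166.28 BTU/hr

40166.28 BTU/hr


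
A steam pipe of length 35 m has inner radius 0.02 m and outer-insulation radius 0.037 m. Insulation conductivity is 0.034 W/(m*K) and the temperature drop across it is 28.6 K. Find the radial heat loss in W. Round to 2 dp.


Q = 2*pi*0.034*35*28.6/ln(0.037/0.02) = 347.61 W

347.61 W


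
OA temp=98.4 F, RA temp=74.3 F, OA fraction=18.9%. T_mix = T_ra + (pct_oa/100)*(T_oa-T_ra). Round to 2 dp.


T_mix = 74.3 + (18.9/100)*(98.4-74.3) = 78.85 F

78.85 F


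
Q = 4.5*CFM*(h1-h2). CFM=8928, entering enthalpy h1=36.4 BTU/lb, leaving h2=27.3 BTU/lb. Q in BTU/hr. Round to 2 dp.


Q = 4.5 * 8928 * (36.4 - 27.3) = 365601.60 BTU/hr

365601.60 BTU/hr


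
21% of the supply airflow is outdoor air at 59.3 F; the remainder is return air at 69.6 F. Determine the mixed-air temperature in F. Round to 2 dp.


T_mix = 0.21*59.3 + 0.79*69.6 = 67.44 F

67.44 F


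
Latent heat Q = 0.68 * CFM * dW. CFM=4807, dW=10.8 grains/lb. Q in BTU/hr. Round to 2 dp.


Q = 0.68 * 4807 * 10.8 = 35302.61 BTU/hr

35302.61 BTU/hr


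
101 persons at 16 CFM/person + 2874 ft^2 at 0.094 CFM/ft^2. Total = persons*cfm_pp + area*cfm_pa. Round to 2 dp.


Total = 101*16 + 2874*0.094 = 1886.16 CFM

1886.16 CFM


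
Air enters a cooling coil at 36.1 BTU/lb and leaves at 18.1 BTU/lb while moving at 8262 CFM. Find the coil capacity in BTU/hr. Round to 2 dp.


Q = 4.5 * 8262 * (36.1 - 18.1) = 669222.00 BTU/hr

669222.00 BTU/hr


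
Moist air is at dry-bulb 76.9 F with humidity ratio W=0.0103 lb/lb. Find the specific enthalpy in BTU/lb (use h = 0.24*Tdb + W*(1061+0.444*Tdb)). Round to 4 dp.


h = 0.24*76.9 + 0.0103*(1061+0.444*76.9) = 29.7360 BTU/lb

29.7360 BTU/lb


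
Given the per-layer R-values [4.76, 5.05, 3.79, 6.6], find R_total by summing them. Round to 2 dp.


R_total = 4.76 + 5.05 + 3.79 + 6.6 = 20.20

20.20


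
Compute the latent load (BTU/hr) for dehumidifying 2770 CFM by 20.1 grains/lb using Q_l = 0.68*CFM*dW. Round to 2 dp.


Q = 0.68 * 2770 * 20.1 = 37860.36 BTU/hr

37860.36 BTU/hr


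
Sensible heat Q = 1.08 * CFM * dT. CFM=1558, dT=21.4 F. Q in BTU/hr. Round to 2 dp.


Q = 1.08 * 1558 * 21.4 = 36008.50 BTU/hr

36008.50 BTU/hr


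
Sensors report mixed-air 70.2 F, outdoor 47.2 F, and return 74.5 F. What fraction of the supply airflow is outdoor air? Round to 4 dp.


frac = (70.2 - 74.5) / (47.2 - 74.5) = 0.1575

0.1575


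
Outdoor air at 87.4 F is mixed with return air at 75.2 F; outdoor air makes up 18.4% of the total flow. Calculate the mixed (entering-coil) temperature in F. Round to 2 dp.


T_mix = 75.2 + (18.4/100)*(87.4-75.2) = 77.44 F

77.44 F


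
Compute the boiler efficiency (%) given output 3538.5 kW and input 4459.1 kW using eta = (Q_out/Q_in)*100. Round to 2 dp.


eta = (3538.5/4459.1)*100 = 79.35 %

79.35 %


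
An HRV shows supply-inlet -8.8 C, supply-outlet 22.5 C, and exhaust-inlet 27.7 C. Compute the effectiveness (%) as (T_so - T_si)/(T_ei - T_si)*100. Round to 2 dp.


eff = (22.5-(-8.8))/(27.7-(-8.8))*100 = 85.75 %

85.75 %


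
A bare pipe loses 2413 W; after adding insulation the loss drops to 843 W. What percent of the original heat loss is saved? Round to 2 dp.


Savings = ((2413-843)/2413)*100 = 65.06 %

65.06 %


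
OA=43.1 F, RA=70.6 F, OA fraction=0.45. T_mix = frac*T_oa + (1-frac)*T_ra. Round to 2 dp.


T_mix = 0.45*43.1 + 0.55*70.6 = 58.23 F

58.23 F


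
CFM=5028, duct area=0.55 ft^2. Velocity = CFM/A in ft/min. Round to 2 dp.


V = 5028 / 0.55 = 9141.82 ft/min

9141.82 ft/min


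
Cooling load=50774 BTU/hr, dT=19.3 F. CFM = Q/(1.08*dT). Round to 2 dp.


CFM = 50774 / (1.08 * 19.3) = 2435.90

2435.90 CFM


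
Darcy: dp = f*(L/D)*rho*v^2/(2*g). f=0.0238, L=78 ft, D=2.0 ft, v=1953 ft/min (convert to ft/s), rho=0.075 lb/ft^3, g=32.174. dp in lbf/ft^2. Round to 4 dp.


v_fps = 1953/60 = 32.55 ft/s
dp = 0.0238*(78/2.0)*0.075*32.55^2/(2*32.174) = 1.1462 lbf/ft^2

1.1462 lbf/ft^2


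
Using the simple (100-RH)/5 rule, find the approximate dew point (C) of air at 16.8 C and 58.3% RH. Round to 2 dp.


Td = 16.8 - (100-58.3)/5 = 8.46 C

8.46 C


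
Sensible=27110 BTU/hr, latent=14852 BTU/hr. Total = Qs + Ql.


Qt = 27110 + 14852 = 41962 BTU/hr

41962 BTU/hr


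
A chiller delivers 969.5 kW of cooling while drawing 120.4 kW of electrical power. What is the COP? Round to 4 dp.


COP = 969.5 / 120.4 = 8.0523

8.0523


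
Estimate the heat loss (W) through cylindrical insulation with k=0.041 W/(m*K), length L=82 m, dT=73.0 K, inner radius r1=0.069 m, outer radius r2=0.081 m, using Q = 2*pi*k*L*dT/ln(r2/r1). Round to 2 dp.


Q = 2*pi*0.041*82*73.0/ln(0.081/0.069) = 9617.26 W

9617.26 W


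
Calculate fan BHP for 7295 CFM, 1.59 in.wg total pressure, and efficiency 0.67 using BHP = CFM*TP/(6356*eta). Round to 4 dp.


BHP = 7295 * 1.59 / (6356 * 0.67) = 2.7237 hp

2.7237 hp


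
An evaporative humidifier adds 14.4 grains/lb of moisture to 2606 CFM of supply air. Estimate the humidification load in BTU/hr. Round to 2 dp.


Q = 0.68 * 2606 * 14.4 = 25517.95 BTU/hr

25517.95 BTU/hr


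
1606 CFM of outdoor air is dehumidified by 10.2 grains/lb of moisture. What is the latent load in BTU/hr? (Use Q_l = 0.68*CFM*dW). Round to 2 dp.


Q = 0.68 * 1606 * 10.2 = 11139.22 BTU/hr

11139.22 BTU/hr


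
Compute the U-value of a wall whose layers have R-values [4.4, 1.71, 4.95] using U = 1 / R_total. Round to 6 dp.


R_total = 4.4 + 1.71 + 4.95 = 11.06
U = 1/11.06 = 0.090416

0.090416


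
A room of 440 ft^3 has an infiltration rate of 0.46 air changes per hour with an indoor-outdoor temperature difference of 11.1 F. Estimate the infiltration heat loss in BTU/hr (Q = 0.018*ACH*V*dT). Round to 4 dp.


Q = 0.018 * 0.46 * 440 * 11.1 = 40.4395 BTU/hr

40.4395 BTU/hr


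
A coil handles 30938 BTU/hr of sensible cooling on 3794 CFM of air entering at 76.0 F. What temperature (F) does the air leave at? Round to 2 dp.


dT = 30938/(1.08*3794) = 7.5504
T_leave = 76.0 - 7.5504 = 68.45 F

68.45 F


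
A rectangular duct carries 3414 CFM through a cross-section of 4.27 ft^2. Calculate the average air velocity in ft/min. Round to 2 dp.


V = 3414 / 4.27 = 799.53 ft/min

799.53 ft/min


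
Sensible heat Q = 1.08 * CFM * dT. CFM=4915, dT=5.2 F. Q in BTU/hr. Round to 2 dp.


Q = 1.08 * 4915 * 5.2 = 27602.64 BTU/hr

27602.64 BTU/hr


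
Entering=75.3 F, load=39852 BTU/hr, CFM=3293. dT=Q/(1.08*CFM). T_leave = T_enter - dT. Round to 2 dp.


dT = 39852/(1.08*3293) = 11.2056
T_leave = 75.3 - 11.2056 = 64.09 F

64.09 F


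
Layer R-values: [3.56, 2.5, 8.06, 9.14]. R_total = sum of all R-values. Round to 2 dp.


R_total = 3.56 + 2.5 + 8.06 + 9.14 = 23.26

23.26


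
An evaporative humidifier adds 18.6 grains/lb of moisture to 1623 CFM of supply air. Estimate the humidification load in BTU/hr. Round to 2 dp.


Q = 0.68 * 1623 * 18.6 = 20527.70 BTU/hr

20527.70 BTU/hr


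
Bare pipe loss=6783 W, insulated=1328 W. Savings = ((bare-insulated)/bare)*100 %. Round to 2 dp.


Savings = ((6783-1328)/6783)*100 = 80.42 %

80.42 %


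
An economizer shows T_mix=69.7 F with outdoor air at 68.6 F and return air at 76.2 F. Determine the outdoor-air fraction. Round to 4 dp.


frac = (69.7 - 76.2) / (68.6 - 76.2) = 0.8553

0.8553


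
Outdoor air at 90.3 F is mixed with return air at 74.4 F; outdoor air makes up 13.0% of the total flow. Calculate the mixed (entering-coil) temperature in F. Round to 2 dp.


T_mix = 74.4 + (13.0/100)*(90.3-74.4) = 76.47 F

76.47 F


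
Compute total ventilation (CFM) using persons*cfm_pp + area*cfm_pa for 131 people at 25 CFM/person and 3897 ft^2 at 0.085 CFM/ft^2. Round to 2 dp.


Total = 131*25 + 3897*0.085 = 3606.25 CFM

3606.25 CFM


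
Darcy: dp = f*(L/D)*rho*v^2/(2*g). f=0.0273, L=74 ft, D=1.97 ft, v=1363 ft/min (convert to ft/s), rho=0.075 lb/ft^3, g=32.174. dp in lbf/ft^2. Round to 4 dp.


v_fps = 1363/60 = 22.7167 ft/s
dp = 0.0273*(74/1.97)*0.075*22.7167^2/(2*32.174) = 0.6168 lbf/ft^2

0.6168 lbf/ft^2


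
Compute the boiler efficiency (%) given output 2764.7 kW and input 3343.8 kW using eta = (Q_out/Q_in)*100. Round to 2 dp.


eta = (2764.7/3343.8)*100 = 82.68 %

82.68 %


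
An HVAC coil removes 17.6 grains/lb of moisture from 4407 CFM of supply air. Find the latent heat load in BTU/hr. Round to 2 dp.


Q = 0.68 * 4407 * 17.6 = 52742.98 BTU/hr

52742.98 BTU/hr


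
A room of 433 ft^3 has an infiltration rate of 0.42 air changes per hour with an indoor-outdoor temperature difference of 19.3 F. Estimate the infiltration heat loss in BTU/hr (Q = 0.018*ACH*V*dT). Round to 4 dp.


Q = 0.018 * 0.42 * 433 * 19.3 = 63.1782 BTU/hr

63.1782 BTU/hr


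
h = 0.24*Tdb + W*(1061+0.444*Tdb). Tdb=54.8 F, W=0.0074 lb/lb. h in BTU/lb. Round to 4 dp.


h = 0.24*54.8 + 0.0074*(1061+0.444*54.8) = 21.1835 BTU/lb

21.1835 BTU/lb


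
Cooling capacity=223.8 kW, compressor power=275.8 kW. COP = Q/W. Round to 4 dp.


COP = 223.8 / 275.8 = 0.8115

0.8115


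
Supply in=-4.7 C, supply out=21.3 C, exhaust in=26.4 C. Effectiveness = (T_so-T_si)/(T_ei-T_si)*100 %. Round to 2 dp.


eff = (21.3-(-4.7))/(26.4-(-4.7))*100 = 83.60 %

83.60 %


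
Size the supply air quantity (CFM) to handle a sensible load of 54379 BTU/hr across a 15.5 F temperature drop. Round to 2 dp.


CFM = 54379 / (1.08 * 15.5) = 3248.45

3248.45 CFM


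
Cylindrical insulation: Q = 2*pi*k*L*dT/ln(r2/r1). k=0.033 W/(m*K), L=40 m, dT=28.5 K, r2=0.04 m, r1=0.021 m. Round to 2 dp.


Q = 2*pi*0.033*40*28.5/ln(0.04/0.021) = 366.84 W

366.84 W


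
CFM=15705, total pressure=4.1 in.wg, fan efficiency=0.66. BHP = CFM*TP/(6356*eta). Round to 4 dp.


BHP = 15705 * 4.1 / (6356 * 0.66) = 15.3495 hp

15.3495 hp


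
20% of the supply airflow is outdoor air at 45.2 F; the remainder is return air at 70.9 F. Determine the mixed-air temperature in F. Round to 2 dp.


T_mix = 0.2*45.2 + 0.8*70.9 = 65.76 F

65.76 F


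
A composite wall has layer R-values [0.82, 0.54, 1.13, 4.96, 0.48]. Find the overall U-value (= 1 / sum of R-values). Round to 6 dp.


R_total = 0.82 + 0.54 + 1.13 + 4.96 + 0.48 = 7.93
U = 1/7.93 = 0.126103

0.126103


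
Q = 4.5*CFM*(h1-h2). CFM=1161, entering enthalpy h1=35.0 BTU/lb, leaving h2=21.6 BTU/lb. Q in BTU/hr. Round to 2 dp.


Q = 4.5 * 1161 * (35.0 - 21.6) = 70008.30 BTU/hr

70008.30 BTU/hr


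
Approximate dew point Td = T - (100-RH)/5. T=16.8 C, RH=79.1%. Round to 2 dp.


Td = 16.8 - (100-79.1)/5 = 12.62 C

12.62 C


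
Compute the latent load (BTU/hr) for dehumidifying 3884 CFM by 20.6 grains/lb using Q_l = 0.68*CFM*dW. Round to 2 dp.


Q = 0.68 * 3884 * 20.6 = 54407.07 BTU/hr

54407.07 BTU/hr


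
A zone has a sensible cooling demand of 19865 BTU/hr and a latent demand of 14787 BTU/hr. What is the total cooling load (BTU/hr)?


Qt = 19865 + 14787 = 34652 BTU/hr

34652 BTU/hr


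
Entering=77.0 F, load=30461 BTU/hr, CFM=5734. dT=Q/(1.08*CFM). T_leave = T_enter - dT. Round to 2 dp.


dT = 30461/(1.08*5734) = 4.9188
T_leave = 77.0 - 4.9188 = 72.08 F

72.08 F


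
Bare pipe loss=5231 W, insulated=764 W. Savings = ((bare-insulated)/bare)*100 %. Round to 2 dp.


Savings = ((5231-764)/5231)*100 = 85.39 %

85.39 %


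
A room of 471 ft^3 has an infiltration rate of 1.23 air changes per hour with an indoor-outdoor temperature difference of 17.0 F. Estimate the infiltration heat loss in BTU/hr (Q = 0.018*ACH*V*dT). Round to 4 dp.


Q = 0.018 * 1.23 * 471 * 17.0 = 177.2750 BTU/hr

177.2750 BTU/hr


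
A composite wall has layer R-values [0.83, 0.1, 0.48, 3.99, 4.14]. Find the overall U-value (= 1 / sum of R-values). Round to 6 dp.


R_total = 0.83 + 0.1 + 0.48 + 3.99 + 4.14 = 9.54
U = 1/9.54 = 0.104822

0.104822


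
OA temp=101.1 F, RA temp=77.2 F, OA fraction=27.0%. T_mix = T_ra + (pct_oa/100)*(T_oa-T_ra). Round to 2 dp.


T_mix = 77.2 + (27.0/100)*(101.1-77.2) = 83.65 F

83.65 F


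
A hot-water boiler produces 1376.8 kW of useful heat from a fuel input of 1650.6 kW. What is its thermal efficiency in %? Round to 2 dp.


eta = (1376.8/1650.6)*100 = 83.41 %

83.41 %


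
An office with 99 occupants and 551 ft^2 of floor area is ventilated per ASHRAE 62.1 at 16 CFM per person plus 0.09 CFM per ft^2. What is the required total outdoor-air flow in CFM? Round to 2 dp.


Total = 99*16 + 551*0.09 = 1633.59 CFM

1633.59 CFM


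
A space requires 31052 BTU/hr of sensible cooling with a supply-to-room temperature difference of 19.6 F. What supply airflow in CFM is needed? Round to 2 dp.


CFM = 31052 / (1.08 * 19.6) = 1466.93

1466.93 CFM


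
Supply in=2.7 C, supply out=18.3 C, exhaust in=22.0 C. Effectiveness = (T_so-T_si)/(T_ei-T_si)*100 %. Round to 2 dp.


eff = (18.3-2.7)/(22.0-2.7)*100 = 80.83 %

80.83 %


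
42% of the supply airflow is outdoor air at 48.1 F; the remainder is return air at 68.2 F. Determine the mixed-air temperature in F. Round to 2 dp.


T_mix = 0.42*48.1 + 0.58*68.2 = 59.76 F

59.76 F


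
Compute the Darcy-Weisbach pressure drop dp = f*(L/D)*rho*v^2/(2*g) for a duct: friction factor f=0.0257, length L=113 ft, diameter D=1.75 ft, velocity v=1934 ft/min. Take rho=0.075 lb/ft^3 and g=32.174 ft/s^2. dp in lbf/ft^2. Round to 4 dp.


v_fps = 1934/60 = 32.2333 ft/s
dp = 0.0257*(113/1.75)*0.075*32.2333^2/(2*32.174) = 2.0096 lbf/ft^2

2.0096 lbf/ft^2


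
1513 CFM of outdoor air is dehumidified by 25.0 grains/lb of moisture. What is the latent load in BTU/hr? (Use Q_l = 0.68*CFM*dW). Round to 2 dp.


Q = 0.68 * 1513 * 25.0 = 25721.00 BTU/hr

25721.00 BTU/hr


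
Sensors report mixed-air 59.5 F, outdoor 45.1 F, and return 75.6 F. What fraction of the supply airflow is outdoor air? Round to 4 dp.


frac = (59.5 - 75.6) / (45.1 - 75.6) = 0.5279

0.5279


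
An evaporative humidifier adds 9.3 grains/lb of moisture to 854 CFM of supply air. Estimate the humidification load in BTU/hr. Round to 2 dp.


Q = 0.68 * 854 * 9.3 = 5400.70 BTU/hr

5400.70 BTU/hr


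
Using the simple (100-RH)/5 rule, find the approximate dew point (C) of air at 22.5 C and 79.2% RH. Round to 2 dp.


Td = 22.5 - (100-79.2)/5 = 18.34 C

18.34 C


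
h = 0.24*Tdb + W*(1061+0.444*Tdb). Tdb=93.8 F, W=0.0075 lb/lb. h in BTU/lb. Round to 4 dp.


h = 0.24*93.8 + 0.0075*(1061+0.444*93.8) = 30.7819 BTU/lb

30.7819 BTU/lb


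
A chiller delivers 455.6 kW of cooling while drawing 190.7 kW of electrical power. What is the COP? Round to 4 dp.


COP = 455.6 / 190.7 = 2.3891

2.3891


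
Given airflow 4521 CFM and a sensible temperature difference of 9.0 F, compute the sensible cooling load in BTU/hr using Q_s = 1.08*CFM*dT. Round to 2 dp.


Q = 1.08 * 4521 * 9.0 = 43944.12 BTU/hr

43944.12 BTU/hr


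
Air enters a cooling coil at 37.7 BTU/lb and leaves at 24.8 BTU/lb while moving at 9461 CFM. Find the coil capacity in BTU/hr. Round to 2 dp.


Q = 4.5 * 9461 * (37.7 - 24.8) = 549211.05 BTU/hr

549211.05 BTU/hr


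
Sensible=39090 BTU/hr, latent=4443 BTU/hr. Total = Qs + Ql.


Qt = 39090 + 4443 = 43533 BTU/hr

43533 BTU/hr


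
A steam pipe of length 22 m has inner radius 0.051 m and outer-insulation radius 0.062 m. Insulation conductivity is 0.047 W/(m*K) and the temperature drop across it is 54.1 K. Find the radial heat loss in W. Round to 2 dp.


Q = 2*pi*0.047*22*54.1/ln(0.062/0.051) = 1799.60 W

1799.60 W


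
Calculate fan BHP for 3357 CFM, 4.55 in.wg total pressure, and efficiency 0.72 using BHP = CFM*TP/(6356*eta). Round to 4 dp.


BHP = 3357 * 4.55 / (6356 * 0.72) = 3.3377 hp

3.3377 hp


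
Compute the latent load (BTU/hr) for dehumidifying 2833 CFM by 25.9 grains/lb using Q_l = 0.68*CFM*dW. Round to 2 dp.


Q = 0.68 * 2833 * 25.9 = 49894.80 BTU/hr

49894.80 BTU/hr


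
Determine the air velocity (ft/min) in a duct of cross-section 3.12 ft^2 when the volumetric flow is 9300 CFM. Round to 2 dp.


V = 9300 / 3.12 = 2980.77 ft/min

2980.77 ft/min


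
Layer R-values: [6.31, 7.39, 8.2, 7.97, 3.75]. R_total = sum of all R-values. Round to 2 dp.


R_total = 6.31 + 7.39 + 8.2 + 7.97 + 3.75 = 33.62

33.62


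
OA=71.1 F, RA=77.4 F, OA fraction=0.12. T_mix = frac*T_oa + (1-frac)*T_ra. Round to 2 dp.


T_mix = 0.12*71.1 + 0.88*77.4 = 76.64 F

76.64 F


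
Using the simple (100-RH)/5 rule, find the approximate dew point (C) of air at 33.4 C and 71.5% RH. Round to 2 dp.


Td = 33.4 - (100-71.5)/5 = 27.70 C

27.70 C


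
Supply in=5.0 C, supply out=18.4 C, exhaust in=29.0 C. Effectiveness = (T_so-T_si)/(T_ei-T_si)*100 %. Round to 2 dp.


eff = (18.4-5.0)/(29.0-5.0)*100 = 55.83 %

55.83 %


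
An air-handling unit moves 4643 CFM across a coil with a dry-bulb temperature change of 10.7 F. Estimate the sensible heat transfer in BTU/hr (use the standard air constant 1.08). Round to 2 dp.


Q = 1.08 * 4643 * 10.7 = 53654.51 BTU/hr

53654.51 BTU/hr


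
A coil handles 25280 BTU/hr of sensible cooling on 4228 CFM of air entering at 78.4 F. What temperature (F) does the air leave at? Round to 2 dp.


dT = 25280/(1.08*4228) = 5.5363
T_leave = 78.4 - 5.5363 = 72.86 F

72.86 F


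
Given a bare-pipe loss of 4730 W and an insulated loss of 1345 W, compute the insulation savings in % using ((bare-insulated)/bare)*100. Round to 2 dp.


Savings = ((4730-1345)/4730)*100 = 71.56 %

71.56 %


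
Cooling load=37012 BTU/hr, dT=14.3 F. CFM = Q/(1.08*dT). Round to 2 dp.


CFM = 37012 / (1.08 * 14.3) = 2396.53

2396.53 CFM


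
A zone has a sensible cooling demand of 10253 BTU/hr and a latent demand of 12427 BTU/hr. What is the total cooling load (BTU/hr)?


Qt = 10253 + 12427 = 22680 BTU/hr

22680 BTU/hr


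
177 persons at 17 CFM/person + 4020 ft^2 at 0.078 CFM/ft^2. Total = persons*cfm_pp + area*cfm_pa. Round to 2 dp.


Total = 177*17 + 4020*0.078 = 3322.56 CFM

3322.56 CFM


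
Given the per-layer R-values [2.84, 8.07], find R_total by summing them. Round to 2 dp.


R_total = 2.84 + 8.07 = 10.91

10.91


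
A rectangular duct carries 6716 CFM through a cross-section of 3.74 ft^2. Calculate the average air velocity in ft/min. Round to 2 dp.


V = 6716 / 3.74 = 1795.72 ft/min

1795.72 ft/min


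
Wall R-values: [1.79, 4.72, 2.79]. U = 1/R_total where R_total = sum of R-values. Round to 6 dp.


R_total = 1.79 + 4.72 + 2.79 = 9.30
U = 1/9.30 = 0.107527

0.107527


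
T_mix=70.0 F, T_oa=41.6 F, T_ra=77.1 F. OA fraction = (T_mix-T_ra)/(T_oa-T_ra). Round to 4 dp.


frac = (70.0 - 77.1) / (41.6 - 77.1) = 0.2000

0.2000


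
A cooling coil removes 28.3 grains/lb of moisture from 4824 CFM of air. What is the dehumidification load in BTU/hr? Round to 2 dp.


Q = 0.68 * 4824 * 28.3 = 92833.06 BTU/hr

92833.06 BTU/hr


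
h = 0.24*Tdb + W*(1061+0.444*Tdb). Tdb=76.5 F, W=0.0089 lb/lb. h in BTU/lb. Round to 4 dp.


h = 0.24*76.5 + 0.0089*(1061+0.444*76.5) = 28.1052 BTU/lb

28.1052 BTU/lb
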